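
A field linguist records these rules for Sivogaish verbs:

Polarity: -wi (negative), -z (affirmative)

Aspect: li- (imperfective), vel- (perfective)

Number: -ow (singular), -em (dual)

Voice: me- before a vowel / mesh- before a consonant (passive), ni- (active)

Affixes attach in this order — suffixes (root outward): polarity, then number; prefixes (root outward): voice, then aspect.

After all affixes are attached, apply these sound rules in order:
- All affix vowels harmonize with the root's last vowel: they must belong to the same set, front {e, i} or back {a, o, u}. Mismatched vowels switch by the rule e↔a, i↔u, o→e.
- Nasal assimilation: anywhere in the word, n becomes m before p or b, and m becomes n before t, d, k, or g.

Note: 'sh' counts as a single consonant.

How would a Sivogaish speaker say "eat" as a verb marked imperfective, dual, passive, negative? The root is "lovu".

Attach polarity negative -wi → lovuwi.
Attach number dual -em → lovuwiem.
Attach voice passive mesh- (before consonant 'l') → meshlovuwiem.
Attach aspect imperfective li- → limeshlovuwiem.
Apply vowel harmony: limeshlovuwiem → lumashlovuwuam.
Nasal assimilation: no change.

lumashlovuwuam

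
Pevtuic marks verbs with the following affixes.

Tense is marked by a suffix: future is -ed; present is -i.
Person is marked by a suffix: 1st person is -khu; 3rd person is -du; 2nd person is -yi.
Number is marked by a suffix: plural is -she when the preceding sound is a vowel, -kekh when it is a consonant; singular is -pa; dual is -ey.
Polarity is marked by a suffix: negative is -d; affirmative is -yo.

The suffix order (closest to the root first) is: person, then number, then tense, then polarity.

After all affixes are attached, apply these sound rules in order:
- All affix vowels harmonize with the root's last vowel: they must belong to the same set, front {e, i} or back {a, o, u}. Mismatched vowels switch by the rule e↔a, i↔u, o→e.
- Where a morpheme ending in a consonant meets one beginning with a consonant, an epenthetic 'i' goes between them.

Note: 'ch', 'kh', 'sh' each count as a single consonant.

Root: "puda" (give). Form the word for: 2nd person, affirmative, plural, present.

Attach person 2nd person -yi → pudayi.
Attach number plural -she (after vowel 'i') → pudayishe.
Attach tense present -i → pudayishei.
Attach polarity affirmative -yo → pudayisheiyo.
Apply vowel harmony: pudayisheiyo → pudayushauyo.
Epenthesis: no change.

pudayushauyo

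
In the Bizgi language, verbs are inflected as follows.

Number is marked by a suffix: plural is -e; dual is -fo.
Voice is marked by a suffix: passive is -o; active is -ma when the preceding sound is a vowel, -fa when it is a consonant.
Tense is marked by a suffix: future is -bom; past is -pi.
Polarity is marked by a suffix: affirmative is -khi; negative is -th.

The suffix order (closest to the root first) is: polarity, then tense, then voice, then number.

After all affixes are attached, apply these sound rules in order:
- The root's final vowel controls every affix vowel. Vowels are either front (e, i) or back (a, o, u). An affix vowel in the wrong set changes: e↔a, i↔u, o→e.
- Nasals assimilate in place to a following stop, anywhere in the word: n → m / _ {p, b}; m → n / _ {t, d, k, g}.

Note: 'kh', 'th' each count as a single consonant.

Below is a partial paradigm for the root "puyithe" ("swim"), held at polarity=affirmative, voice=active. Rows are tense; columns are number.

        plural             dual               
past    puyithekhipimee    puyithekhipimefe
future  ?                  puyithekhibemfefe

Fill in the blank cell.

Attach polarity affirmative -khi → puyithekhi.
Attach tense future -bom → puyithekhibom.
Attach voice active -fa (after consonant 'm') → puyithekhibomfa.
Attach number plural -e → puyithekhibomfae.
Apply vowel harmony: puyithekhibomfae → puyithekhibemfee.
Nasal assimilation: no change.

puyithekhibemfee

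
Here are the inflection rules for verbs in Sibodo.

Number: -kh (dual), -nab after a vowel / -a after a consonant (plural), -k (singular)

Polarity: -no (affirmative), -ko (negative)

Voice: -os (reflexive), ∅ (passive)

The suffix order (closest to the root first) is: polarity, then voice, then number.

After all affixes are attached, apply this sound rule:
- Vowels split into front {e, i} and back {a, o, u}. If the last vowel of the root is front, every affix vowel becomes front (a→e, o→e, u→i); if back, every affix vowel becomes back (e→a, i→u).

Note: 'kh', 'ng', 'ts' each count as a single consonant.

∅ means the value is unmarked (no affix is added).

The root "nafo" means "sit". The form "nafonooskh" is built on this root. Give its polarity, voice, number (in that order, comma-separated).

Segment: nafo-no-os-kh.
polarity: -no → affirmative.
voice: -os → reflexive.
number: -kh → dual.

affirmative, reflexive, dual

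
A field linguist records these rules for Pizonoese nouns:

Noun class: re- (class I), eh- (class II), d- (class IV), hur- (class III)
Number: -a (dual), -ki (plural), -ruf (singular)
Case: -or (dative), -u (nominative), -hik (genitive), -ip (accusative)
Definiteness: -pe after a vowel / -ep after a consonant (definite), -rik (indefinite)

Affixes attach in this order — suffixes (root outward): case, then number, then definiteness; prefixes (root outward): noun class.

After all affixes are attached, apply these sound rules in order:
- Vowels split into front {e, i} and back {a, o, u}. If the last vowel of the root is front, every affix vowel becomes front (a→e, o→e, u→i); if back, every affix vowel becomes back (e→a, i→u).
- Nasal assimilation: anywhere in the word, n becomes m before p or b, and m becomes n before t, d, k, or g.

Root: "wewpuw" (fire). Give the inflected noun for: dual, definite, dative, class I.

Attach noun class class I re- → rewewpuw.
Attach case dative -or → rewewpuwor.
Attach number dual -a → rewewpuwora.
Attach definiteness definite -pe (after vowel 'a') → rewewpuworape.
Apply vowel harmony: rewewpuworape → rawewpuworapa.
Nasal assimilation: no change.

rawewpuworapa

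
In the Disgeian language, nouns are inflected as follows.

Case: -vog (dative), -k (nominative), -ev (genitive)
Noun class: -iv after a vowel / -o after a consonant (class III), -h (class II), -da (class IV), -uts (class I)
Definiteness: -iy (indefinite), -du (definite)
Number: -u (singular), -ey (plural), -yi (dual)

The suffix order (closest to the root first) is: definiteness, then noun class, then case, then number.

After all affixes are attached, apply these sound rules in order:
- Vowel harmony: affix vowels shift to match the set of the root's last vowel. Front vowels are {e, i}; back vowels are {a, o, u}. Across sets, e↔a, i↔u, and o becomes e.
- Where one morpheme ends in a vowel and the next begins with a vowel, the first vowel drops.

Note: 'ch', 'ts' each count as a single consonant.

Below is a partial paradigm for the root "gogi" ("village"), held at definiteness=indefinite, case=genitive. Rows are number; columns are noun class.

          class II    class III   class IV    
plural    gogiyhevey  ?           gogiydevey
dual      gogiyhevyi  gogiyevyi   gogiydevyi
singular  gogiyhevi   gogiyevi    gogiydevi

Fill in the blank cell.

Attach definiteness indefinite -iy → gogiiy.
Attach noun class class III -o (after consonant 'y') → gogiiyo.
Attach case genitive -ev → gogiiyoev.
Attach number plural -ey → gogiiyoevey.
Apply vowel harmony: gogiiyoevey → gogiiyeevey.
Apply vowel deletion: gogiiyeevey → gogiyevey.

gogiyevey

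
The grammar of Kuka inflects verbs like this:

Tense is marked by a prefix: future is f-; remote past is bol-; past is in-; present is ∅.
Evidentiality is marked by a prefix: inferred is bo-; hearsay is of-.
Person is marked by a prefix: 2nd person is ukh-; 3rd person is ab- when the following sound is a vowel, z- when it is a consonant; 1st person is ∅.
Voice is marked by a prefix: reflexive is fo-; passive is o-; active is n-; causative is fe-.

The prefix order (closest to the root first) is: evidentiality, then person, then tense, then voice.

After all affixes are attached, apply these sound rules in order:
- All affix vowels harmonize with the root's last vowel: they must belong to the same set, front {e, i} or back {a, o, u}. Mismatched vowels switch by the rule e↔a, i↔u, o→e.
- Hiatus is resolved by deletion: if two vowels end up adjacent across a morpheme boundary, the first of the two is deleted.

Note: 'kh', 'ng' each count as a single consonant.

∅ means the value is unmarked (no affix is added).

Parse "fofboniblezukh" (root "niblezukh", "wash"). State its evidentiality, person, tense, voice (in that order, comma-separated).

inferred, 1st person, future, reflexive

Segment: fo-f-bo-niblezukh.
evidentiality: bo- → inferred.
person: ∅ → 1st person.
tense: f- → future.
voice: fo- → reflexive.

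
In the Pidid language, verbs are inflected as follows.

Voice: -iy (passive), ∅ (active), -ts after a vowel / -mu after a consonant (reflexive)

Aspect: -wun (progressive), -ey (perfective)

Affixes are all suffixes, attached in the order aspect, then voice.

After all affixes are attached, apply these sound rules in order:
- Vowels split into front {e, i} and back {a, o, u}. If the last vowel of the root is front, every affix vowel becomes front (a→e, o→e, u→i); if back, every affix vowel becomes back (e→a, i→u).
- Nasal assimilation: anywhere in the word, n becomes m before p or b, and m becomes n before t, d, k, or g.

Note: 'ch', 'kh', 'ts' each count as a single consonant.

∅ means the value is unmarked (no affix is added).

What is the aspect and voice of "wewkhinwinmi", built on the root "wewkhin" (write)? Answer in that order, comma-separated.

Segment: wewkhin-wun-mu.
aspect: -wun → progressive.
voice: -ts/mu → reflexive.

progressive, reflexive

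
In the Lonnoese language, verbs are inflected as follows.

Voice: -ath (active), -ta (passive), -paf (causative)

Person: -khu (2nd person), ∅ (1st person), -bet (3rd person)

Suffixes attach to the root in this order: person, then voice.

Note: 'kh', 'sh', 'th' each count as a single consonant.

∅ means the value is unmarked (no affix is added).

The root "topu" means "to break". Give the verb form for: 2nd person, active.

Attach person 2nd person -khu → topukhu.
Attach voice active -ath → topukhuath.

topukhuath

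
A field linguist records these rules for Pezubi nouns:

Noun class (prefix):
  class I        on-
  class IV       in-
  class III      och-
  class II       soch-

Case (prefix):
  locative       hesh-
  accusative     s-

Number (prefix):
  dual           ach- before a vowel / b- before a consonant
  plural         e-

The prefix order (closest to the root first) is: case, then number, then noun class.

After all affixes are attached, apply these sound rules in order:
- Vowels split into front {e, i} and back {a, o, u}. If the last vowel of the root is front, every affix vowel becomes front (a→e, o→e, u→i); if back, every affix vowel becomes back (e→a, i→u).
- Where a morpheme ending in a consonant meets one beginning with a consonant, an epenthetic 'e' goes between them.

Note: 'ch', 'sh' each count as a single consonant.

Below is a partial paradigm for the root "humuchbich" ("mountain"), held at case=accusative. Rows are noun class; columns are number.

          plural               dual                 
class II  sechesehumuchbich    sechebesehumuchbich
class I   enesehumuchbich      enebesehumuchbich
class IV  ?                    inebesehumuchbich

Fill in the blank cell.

Attach case accusative s- → shumuchbich.
Attach number plural e- → eshumuchbich.
Attach noun class class IV in- → ineshumuchbich.
Vowel harmony: no change.
Apply epenthesis: ineshumuchbich → inesehumuchbich.

inesehumuchbich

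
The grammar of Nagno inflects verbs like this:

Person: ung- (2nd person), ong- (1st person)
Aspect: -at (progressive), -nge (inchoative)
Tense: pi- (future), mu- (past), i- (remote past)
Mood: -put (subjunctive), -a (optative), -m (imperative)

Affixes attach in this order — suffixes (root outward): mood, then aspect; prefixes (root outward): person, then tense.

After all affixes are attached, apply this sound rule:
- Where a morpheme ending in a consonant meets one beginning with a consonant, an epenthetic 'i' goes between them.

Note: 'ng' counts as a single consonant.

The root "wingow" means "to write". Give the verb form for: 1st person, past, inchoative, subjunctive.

Attach mood subjunctive -put → wingowput.
Attach person 1st person ong- → ongwingowput.
Attach tense past mu- → muongwingowput.
Attach aspect inchoative -nge → muongwingowputnge.
Apply epenthesis: muongwingowputnge → muongiwingowiputinge.

muongiwingowiputinge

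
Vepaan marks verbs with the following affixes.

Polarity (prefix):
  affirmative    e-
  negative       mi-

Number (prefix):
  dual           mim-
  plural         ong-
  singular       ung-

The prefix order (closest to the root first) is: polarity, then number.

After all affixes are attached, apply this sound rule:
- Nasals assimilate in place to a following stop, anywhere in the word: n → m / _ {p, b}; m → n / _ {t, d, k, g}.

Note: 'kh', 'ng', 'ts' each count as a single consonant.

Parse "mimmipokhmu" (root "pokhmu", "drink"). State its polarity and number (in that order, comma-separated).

negative, dual

Segment: mim-mi-pokhmu.
polarity: mi- → negative.
number: mim- → dual.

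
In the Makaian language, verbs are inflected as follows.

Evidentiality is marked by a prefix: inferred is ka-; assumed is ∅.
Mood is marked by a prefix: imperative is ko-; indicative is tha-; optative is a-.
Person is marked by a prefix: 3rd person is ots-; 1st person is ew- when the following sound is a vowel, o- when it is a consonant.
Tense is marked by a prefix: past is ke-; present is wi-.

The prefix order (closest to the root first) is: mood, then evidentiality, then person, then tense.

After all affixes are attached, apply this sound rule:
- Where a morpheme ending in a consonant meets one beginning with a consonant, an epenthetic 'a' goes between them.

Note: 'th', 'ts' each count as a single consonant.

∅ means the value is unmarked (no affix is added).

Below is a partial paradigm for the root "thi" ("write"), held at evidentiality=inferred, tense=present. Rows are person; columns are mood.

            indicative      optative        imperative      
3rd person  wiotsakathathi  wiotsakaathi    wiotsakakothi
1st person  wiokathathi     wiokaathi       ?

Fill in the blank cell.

wiokakothi

Attach mood imperative ko- → kothi.
Attach evidentiality inferred ka- → kakothi.
Attach person 1st person o- (before consonant 'k') → okakothi.
Attach tense present wi- → wiokakothi.
Epenthesis: no change.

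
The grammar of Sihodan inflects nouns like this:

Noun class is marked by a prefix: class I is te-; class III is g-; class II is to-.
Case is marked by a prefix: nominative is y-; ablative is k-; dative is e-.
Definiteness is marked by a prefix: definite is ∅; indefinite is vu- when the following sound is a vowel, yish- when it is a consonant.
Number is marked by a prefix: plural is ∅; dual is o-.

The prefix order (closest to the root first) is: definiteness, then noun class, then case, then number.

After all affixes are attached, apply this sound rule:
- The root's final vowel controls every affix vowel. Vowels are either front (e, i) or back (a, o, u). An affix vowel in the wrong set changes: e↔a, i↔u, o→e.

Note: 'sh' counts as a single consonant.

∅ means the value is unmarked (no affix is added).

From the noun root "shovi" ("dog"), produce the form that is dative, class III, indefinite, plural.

Attach definiteness indefinite yish- (before consonant 'sh') → yishshovi.
Attach noun class class III g- → gyishshovi.
Attach case dative e- → egyishshovi.
number = plural: zero marking, form stays egyishshovi.
Vowel harmony: no change.

egyishshovi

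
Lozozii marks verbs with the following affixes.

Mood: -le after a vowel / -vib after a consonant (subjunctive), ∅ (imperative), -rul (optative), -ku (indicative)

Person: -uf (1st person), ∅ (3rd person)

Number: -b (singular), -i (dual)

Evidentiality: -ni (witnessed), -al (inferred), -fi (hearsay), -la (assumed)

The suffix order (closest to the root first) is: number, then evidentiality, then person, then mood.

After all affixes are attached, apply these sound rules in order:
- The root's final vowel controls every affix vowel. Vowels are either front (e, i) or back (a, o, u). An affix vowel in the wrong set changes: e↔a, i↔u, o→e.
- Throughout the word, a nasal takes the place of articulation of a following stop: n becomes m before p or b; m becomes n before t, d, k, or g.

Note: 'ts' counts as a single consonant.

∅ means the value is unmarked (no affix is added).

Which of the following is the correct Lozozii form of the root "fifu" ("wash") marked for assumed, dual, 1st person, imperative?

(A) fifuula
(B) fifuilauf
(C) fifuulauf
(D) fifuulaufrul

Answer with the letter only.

C

Attach number dual -i → fifui.
Attach evidentiality assumed -la → fifuila.
Attach person 1st person -uf → fifuilauf.
mood = imperative: zero marking, form stays fifuilauf.
Apply vowel harmony: fifuilauf → fifuulauf.
Nasal assimilation: no change.
So the correct form is fifuulauf, option (C).
(A) fifuula is wrong: it uses 3rd person instead of 1st person for person.
(B) fifuilauf is wrong: it fails to apply the sound rule(s).
(D) fifuulaufrul is wrong: it uses optative instead of imperative for mood.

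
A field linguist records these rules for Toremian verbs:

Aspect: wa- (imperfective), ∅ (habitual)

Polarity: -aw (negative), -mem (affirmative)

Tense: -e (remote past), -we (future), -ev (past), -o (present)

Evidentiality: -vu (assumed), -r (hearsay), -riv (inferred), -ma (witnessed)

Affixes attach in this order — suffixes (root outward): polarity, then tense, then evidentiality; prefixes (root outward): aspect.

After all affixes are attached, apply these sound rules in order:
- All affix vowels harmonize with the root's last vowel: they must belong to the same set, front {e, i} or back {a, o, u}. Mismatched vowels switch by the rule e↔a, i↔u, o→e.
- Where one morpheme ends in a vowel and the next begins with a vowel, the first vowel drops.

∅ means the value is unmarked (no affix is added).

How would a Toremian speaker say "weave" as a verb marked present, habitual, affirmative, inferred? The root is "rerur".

Attach polarity affirmative -mem → rerurmem.
aspect = habitual: zero marking, form stays rerurmem.
Attach tense present -o → rerurmemo.
Attach evidentiality inferred -riv → rerurmemoriv.
Apply vowel harmony: rerurmemoriv → rerurmamoruv.
Vowel deletion: no change.

rerurmamoruv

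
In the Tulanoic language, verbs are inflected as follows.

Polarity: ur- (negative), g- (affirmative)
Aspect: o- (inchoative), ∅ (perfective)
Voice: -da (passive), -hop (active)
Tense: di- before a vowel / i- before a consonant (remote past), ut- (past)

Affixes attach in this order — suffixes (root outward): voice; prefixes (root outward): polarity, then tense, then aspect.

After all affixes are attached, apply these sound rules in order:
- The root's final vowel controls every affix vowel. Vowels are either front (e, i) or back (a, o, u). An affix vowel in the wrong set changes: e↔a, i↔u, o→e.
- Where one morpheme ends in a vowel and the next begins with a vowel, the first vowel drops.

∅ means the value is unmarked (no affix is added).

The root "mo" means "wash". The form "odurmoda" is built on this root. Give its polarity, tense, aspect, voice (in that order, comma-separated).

negative, remote past, inchoative, passive

Segment: o-di-ur-mo-da.
polarity: ur- → negative.
tense: di/i- → remote past.
aspect: o- → inchoative.
voice: -da → passive.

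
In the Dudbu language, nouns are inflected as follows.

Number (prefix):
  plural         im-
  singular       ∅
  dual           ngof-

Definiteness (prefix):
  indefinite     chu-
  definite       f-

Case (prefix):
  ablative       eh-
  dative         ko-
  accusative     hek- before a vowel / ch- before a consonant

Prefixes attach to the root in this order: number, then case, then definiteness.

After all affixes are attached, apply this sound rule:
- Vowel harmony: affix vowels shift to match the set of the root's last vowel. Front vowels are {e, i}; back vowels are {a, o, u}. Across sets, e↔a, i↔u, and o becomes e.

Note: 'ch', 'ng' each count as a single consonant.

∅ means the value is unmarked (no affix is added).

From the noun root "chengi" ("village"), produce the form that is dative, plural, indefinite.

Attach number plural im- → imchengi.
Attach case dative ko- → koimchengi.
Attach definiteness indefinite chu- → chukoimchengi.
Apply vowel harmony: chukoimchengi → chikeimchengi.

chikeimchengi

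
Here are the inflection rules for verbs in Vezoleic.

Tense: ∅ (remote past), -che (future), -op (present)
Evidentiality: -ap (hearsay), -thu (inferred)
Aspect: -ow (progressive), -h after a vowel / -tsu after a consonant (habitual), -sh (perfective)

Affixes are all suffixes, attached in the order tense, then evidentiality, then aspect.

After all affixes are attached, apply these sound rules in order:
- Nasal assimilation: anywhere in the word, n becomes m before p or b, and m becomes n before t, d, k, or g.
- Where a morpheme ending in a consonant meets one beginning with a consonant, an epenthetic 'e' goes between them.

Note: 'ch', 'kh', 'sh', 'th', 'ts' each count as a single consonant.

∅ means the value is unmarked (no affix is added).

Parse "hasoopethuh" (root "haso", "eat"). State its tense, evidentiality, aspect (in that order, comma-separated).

Segment: haso-op-thu-h.
tense: -op → present.
evidentiality: -thu → inferred.
aspect: -h/tsu → habitual.

present, inferred, habitual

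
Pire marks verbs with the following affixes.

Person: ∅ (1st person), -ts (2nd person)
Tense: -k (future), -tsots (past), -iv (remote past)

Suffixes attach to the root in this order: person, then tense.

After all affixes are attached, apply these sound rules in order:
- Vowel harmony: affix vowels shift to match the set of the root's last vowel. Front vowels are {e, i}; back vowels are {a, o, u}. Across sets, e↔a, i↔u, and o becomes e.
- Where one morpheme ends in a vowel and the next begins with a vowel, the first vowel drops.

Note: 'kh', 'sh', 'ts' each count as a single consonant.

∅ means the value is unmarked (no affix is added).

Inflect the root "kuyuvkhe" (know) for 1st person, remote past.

person = 1st person: zero marking, form stays kuyuvkhe.
Attach tense remote past -iv → kuyuvkheiv.
Vowel harmony: no change.
Apply vowel deletion: kuyuvkheiv → kuyuvkhiv.

kuyuvkhiv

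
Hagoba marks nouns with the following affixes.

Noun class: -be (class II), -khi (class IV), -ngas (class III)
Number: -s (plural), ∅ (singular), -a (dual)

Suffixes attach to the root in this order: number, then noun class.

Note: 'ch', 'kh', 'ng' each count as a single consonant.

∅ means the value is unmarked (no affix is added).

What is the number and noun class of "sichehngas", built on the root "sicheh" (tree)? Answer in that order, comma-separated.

Segment: sicheh-ngas.
number: ∅ → singular.
noun class: -ngas → class III.

singular, class III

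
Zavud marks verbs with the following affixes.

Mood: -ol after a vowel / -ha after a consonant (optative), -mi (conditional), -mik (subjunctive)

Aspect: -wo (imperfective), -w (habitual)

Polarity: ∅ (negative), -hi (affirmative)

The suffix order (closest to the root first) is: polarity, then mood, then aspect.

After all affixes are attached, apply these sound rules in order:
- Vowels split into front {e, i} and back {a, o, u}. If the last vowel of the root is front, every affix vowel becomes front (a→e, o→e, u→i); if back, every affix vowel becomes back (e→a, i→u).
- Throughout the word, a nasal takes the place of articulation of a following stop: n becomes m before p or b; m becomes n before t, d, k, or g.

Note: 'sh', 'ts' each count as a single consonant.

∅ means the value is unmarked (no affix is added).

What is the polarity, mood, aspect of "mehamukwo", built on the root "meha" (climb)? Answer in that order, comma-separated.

Segment: meha-mik-wo.
polarity: ∅ → negative.
mood: -mik → subjunctive.
aspect: -wo → imperfective.

negative, subjunctive, imperfective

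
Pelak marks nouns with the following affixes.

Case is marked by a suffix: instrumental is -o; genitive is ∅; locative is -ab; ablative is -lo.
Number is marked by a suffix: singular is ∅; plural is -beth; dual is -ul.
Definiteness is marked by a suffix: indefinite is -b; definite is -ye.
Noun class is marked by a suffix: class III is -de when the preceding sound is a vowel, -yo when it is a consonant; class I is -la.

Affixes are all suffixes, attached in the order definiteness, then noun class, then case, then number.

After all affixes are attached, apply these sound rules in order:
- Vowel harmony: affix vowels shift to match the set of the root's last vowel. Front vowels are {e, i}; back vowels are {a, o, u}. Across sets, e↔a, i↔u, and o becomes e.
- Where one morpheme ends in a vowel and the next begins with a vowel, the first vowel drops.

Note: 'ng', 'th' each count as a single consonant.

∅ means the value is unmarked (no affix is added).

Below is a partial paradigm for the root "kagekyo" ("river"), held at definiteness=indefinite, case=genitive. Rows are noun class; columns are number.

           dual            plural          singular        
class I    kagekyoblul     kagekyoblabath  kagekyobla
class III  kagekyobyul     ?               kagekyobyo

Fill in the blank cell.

kagekyobyobath

Attach definiteness indefinite -b → kagekyob.
Attach noun class class III -yo (after consonant 'b') → kagekyobyo.
case = genitive: zero marking, form stays kagekyobyo.
Attach number plural -beth → kagekyobyobeth.
Apply vowel harmony: kagekyobyobeth → kagekyobyobath.
Vowel deletion: no change.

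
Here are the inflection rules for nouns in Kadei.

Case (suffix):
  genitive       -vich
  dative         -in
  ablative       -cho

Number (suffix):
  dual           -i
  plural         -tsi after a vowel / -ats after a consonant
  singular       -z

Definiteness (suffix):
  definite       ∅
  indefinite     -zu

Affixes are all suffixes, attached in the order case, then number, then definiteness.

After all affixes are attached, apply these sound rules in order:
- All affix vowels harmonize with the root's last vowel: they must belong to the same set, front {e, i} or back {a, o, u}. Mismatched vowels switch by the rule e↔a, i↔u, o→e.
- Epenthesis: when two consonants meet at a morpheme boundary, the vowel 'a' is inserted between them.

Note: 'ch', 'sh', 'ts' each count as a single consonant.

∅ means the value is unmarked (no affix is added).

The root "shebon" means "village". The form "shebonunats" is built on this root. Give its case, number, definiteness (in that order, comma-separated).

Segment: shebon-in-ats.
case: -in → dative.
number: -tsi/ats → plural.
definiteness: ∅ → definite.

dative, plural, definite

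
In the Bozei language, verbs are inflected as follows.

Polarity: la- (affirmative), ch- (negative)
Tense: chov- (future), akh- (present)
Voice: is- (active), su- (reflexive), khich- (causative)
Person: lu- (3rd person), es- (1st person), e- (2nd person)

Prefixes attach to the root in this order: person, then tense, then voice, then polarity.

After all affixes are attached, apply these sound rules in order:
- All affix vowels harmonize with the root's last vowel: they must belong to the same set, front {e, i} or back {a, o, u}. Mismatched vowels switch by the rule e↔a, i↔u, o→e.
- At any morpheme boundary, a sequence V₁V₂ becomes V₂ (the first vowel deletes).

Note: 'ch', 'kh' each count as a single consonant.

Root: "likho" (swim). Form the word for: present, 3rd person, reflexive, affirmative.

lasakhlulikho

Attach person 3rd person lu- → lulikho.
Attach tense present akh- → akhlulikho.
Attach voice reflexive su- → suakhlulikho.
Attach polarity affirmative la- → lasuakhlulikho.
Vowel harmony: no change.
Apply vowel deletion: lasuakhlulikho → lasakhlulikho.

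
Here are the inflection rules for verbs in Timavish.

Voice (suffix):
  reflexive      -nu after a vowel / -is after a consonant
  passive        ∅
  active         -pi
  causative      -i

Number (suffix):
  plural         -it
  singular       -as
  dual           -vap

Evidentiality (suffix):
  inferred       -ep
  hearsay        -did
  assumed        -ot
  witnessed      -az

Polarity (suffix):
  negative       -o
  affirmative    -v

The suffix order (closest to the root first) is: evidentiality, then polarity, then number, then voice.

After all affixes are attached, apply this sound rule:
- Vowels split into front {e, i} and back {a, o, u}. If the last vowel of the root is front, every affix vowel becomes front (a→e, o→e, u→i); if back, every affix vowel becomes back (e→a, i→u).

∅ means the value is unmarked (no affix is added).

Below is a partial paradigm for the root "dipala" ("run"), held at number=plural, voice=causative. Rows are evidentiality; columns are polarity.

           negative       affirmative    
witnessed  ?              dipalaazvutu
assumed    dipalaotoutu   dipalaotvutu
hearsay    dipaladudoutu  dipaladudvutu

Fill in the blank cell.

Attach evidentiality witnessed -az → dipalaaz.
Attach polarity negative -o → dipalaazo.
Attach number plural -it → dipalaazoit.
Attach voice causative -i → dipalaazoiti.
Apply vowel harmony: dipalaazoiti → dipalaazoutu.

dipalaazoutu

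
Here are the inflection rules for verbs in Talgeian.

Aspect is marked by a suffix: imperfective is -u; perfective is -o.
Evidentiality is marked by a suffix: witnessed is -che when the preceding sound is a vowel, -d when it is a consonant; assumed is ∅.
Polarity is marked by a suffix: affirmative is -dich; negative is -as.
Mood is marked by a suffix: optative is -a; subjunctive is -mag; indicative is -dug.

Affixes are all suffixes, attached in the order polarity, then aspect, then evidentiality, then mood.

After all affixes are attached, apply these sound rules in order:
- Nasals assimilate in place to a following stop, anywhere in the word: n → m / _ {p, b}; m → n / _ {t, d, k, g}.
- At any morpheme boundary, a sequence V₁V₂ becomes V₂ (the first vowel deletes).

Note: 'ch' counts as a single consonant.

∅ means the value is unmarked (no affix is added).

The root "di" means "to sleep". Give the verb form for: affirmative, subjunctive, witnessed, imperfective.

Attach polarity affirmative -dich → didich.
Attach aspect imperfective -u → didichu.
Attach evidentiality witnessed -che (after vowel 'u') → didichuche.
Attach mood subjunctive -mag → didichuchemag.
Nasal assimilation: no change.
Vowel deletion: no change.

didichuchemag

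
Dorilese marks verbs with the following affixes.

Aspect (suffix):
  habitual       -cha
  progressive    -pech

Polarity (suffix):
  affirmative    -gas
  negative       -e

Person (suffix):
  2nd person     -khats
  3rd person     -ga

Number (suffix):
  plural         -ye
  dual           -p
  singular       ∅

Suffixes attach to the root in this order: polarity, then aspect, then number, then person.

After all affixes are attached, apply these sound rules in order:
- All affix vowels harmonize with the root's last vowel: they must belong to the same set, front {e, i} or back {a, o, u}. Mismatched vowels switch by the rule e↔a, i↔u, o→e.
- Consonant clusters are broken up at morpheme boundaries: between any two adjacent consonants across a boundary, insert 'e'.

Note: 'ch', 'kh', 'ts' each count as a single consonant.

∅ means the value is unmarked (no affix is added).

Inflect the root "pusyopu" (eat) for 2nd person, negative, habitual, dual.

Attach polarity negative -e → pusyopue.
Attach aspect habitual -cha → pusyopuecha.
Attach number dual -p → pusyopuechap.
Attach person 2nd person -khats → pusyopuechapkhats.
Apply vowel harmony: pusyopuechapkhats → pusyopuachapkhats.
Apply epenthesis: pusyopuachapkhats → pusyopuachapekhats.

pusyopuachapekhats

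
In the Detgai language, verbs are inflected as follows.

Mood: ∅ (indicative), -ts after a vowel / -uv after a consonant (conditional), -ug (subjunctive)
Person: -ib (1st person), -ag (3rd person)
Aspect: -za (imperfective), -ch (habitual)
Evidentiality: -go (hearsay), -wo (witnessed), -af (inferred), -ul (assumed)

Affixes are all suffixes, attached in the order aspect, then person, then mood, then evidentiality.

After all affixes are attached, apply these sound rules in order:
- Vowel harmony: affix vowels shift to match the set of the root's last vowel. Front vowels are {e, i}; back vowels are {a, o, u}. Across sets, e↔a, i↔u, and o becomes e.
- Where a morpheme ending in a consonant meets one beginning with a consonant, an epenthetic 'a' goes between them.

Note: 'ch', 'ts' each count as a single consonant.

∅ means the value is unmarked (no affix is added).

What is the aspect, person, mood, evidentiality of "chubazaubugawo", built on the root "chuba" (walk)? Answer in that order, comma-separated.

Segment: chuba-za-ib-ug-wo.
aspect: -za → imperfective.
person: -ib → 1st person.
mood: -ug → subjunctive.
evidentiality: -wo → witnessed.

imperfective, 1st person, subjunctive, witnessed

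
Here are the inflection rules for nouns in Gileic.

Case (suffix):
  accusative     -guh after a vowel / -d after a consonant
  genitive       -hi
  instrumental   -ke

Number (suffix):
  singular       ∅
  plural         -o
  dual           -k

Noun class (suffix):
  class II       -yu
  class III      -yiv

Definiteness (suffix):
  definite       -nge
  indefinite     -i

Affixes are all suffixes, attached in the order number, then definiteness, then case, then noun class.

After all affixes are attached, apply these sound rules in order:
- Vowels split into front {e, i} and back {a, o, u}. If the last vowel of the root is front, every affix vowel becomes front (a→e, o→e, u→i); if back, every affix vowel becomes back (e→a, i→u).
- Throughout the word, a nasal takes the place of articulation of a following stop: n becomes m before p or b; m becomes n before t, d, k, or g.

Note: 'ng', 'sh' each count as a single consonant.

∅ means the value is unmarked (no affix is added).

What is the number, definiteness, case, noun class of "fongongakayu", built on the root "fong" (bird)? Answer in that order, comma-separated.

plural, definite, instrumental, class II

Segment: fong-o-nge-ke-yu.
number: -o → plural.
definiteness: -nge → definite.
case: -ke → instrumental.
noun class: -yu → class II.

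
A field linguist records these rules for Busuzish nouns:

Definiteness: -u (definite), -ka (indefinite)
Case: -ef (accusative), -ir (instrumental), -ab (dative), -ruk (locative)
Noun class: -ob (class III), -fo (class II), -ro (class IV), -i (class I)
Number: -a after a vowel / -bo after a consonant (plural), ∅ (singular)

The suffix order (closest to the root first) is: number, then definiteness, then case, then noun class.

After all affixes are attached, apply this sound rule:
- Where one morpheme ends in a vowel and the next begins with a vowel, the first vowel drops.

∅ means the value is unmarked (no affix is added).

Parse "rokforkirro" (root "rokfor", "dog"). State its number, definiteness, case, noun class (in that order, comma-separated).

Segment: rokfor-ka-ir-ro.
number: ∅ → singular.
definiteness: -ka → indefinite.
case: -ir → instrumental.
noun class: -ro → class IV.

singular, indefinite, instrumental, class IV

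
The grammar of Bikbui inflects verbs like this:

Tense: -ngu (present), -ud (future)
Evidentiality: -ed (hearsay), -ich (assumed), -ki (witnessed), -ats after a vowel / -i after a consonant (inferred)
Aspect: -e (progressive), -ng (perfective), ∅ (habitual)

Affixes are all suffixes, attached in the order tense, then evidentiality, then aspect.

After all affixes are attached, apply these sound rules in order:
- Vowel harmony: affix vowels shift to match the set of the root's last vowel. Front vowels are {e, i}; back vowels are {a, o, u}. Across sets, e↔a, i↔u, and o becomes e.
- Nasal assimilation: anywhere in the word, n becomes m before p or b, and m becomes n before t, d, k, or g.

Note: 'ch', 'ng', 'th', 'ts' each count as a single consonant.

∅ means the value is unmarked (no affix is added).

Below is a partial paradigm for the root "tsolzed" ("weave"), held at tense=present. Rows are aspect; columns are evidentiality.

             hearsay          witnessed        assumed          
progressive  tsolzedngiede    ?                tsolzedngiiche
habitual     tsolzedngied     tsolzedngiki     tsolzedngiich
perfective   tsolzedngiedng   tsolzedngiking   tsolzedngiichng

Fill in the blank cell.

Attach tense present -ngu → tsolzedngu.
Attach evidentiality witnessed -ki → tsolzednguki.
Attach aspect progressive -e → tsolzedngukie.
Apply vowel harmony: tsolzedngukie → tsolzedngikie.
Nasal assimilation: no change.

tsolzedngikie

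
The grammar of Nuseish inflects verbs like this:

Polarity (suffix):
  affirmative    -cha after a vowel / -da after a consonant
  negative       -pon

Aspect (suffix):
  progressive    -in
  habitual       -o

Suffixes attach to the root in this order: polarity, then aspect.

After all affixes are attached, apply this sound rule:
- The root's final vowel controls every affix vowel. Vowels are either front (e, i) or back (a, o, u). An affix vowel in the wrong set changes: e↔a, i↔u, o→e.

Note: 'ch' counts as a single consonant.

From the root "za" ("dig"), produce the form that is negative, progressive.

zaponun

Attach polarity negative -pon → zapon.
Attach aspect progressive -in → zaponin.
Apply vowel harmony: zaponin → zaponun.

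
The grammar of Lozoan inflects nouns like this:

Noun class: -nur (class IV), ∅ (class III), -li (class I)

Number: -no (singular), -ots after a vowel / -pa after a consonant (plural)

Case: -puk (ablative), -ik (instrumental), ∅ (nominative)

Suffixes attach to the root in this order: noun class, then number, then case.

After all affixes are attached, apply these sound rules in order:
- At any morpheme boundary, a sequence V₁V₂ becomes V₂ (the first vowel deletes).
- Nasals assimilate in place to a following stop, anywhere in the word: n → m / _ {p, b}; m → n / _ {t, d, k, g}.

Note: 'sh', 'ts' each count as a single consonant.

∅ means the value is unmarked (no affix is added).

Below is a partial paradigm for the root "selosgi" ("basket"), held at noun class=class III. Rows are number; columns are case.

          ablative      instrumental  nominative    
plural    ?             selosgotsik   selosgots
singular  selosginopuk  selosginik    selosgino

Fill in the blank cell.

noun class = class III: zero marking, form stays selosgi.
Attach number plural -ots (after vowel 'i') → selosgiots.
Attach case ablative -puk → selosgiotspuk.
Apply vowel deletion: selosgiotspuk → selosgotspuk.
Nasal assimilation: no change.

selosgotspuk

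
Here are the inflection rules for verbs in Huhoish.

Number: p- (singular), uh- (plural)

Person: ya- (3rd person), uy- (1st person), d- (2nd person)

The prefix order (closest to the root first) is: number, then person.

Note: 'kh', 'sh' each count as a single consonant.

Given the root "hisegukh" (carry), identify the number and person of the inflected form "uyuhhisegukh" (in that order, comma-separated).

plural, 1st person

Segment: uy-uh-hisegukh.
number: uh- → plural.
person: uy- → 1st person.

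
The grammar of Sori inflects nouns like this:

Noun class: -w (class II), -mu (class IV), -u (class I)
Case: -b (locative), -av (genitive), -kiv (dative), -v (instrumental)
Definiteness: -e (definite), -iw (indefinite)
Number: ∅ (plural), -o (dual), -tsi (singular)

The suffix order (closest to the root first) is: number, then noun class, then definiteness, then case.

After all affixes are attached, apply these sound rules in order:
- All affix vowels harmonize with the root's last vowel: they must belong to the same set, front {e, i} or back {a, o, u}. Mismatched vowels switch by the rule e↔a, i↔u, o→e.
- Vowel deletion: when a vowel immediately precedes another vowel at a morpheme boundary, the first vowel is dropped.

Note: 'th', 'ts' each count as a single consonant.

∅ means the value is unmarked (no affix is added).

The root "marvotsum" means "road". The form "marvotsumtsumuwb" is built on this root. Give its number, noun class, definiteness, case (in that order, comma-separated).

Segment: marvotsum-tsi-mu-iw-b.
number: -tsi → singular.
noun class: -mu → class IV.
definiteness: -iw → indefinite.
case: -b → locative.

singular, class IV, indefinite, locative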